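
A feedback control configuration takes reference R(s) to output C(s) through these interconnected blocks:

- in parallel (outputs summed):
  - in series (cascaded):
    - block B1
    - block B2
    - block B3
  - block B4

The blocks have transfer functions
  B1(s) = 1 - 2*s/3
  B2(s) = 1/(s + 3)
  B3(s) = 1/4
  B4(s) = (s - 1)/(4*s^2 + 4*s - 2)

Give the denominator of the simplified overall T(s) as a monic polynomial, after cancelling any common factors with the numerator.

The answer is s^3 + 4*s^2 + 5*s/2 - 3/2.

Reasoning:
Step 1: multiply B1, B2, B3 (series) = (3 - 2*s)/(12*s + 36)
Step 2: combine (B1*B2*B3), B4 in parallel = (-4*s^3 + 8*s^2 + 20*s - 21)/(24*s^3 + 96*s^2 + 60*s - 36)
Step 2 gives the fully reduced T(s), with no common factor left to cancel. The denominator's leading coefficient is 24, so divide each of its coefficients by 24 to get the monic form.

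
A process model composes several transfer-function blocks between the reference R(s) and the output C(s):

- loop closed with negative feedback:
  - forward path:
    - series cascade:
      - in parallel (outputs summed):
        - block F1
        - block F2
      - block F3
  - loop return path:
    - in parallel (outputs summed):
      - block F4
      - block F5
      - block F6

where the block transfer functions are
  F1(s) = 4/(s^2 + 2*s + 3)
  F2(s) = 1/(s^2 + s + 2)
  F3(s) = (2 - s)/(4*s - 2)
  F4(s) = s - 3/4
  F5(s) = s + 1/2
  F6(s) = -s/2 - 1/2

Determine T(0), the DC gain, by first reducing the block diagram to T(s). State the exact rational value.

Reducing step by step:

[1] add F1, F2 (parallel) = (5*s^2 + 6*s + 11)/(s^4 + 3*s^3 + 7*s^2 + 7*s + 6)
[2] reduce the series chain (F1+F2), F3 = (-5*s^3 + 4*s^2 + s + 22)/(4*s^5 + 10*s^4 + 22*s^3 + 14*s^2 + 10*s - 12)
[3] add F4, F5, F6 (parallel) = 3*s/2 - 3/4
[4] reduce the feedback loop with forward ((F1+F2)*F3) and return (F4+F5+F6) = (-20*s^3 + 16*s^2 + 4*s + 88)/(16*s^5 + 10*s^4 + 127*s^3 + 50*s^2 + 169*s - 114)
Evaluating the step-4 result (the overall T(s)) at s = 0 gives T(0) = 88/(-114) = -44/57.

Answer: -44/57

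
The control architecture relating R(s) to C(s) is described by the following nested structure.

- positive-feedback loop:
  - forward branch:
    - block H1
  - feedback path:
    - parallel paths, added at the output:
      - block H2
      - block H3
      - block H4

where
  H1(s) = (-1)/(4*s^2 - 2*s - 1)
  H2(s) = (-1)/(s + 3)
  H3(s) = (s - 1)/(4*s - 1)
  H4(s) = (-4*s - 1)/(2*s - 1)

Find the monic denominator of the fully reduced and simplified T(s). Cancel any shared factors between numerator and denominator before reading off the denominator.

(1) parallel reduction of H2, H3, H4; result (-14*s^3 - 53*s^2 - s + 5)/(8*s^3 + 18*s^2 - 17*s + 3)
(2) feedback reduction of H1, (H2+H3+H4); result (-8*s^3 - 18*s^2 + 17*s - 3)/(32*s^5 + 56*s^4 - 126*s^3 - 25*s^2 + 10*s + 2)
That last expression is T(s), already simplified. Scaling its denominator by 1/32 (the reciprocal of the leading coefficient) yields the monic denominator.

Answer: s^5 + 7*s^4/4 - 63*s^3/16 - 25*s^2/32 + 5*s/16 + 1/16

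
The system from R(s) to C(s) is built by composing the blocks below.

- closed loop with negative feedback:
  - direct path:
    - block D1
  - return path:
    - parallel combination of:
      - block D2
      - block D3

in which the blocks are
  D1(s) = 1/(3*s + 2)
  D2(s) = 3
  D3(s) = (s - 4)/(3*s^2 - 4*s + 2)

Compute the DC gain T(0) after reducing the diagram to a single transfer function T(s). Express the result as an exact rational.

Step 1. add D2, D3 (parallel) gives (9*s^2 - 11*s + 2)/(3*s^2 - 4*s + 2)
Step 2. feedback reduction of D1, (D2+D3) gives (3*s^2 - 4*s + 2)/(9*s^3 + 3*s^2 - 13*s + 6)
DC gain: substitute s = 0 into T(s) from step 2: T(0) = 2/6 = 1/3.

Answer: 1/3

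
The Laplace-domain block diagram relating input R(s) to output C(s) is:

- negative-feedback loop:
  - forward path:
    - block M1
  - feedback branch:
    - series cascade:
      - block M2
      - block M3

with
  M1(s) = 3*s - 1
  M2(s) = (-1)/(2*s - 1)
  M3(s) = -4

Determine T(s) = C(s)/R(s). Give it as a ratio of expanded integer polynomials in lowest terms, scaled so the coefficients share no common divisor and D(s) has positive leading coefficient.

First reduce the diagram to T(s).

Step 1. cascade M2, M3 = 4/(2*s - 1)
Step 2. apply the feedback formula to M1, (M2*M3), which is the overall transfer function T(s) = C(s)/R(s) in lowest terms

Answer: (6*s^2 - 5*s + 1)/(14*s - 5)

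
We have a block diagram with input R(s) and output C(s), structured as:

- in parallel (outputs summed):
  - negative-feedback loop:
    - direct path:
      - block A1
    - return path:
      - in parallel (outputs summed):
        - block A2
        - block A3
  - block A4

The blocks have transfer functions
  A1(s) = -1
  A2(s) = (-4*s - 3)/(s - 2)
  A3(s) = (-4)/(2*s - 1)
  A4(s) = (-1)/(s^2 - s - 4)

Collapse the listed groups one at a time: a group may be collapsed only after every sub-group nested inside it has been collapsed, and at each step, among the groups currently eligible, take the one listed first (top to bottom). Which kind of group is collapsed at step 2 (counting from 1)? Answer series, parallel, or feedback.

Step 1 - sum the parallel branches A2, A3
Step 2 - collapse the loop (A1 forward, (A2+A3) return)
Step 3 - combine [A1/(1+A1*(A2+A3))], A4 in parallel
Step 2 collapses a feedback group.

Therefore the answer is feedback.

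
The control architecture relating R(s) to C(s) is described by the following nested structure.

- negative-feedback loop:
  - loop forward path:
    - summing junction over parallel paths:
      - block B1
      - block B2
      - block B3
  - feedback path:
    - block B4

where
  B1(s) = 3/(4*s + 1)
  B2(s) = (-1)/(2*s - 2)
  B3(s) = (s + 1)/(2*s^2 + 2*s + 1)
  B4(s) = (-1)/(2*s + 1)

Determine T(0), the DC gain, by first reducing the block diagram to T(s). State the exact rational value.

1. combine B1, B2, B3 in parallel: (12*s^3 - 8*s^2 - 20*s - 9)/(16*s^4 + 4*s^3 - 8*s^2 - 10*s - 2)
2. close the feedback loop around (B1+B2+B3), B4: (24*s^4 - 4*s^3 - 48*s^2 - 38*s - 9)/(32*s^5 + 24*s^4 - 24*s^3 - 20*s^2 + 6*s + 7)
DC gain: substitute s = 0 into T(s) from step 2: T(0) = -9/7.

Final answer: -9/7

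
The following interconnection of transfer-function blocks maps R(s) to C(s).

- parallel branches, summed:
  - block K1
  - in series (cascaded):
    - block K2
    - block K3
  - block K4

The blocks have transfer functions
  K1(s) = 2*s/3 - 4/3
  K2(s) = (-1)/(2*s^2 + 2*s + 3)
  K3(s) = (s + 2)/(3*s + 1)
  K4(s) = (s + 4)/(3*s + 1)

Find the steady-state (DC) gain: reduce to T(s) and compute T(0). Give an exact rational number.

[1] cascade K2, K3; result (-s - 2)/(6*s^3 + 8*s^2 + 11*s + 3)
[2] parallel reduction of K1, (K2*K3), K4; result (12*s^4 - 2*s^3 + 20*s^2 - 8*s + 18)/(18*s^3 + 24*s^2 + 33*s + 9)
Evaluating the step-2 result (the overall T(s)) at s = 0 gives T(0) = 18/9 = 2.

Final answer: 2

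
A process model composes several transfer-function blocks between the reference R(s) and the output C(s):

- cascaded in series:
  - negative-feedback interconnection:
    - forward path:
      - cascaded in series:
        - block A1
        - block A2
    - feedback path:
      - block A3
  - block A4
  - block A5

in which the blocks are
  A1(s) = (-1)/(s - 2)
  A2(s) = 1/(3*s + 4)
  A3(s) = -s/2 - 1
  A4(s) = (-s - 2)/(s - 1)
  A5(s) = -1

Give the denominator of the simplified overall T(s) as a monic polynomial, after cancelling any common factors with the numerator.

Step 1 - combine A1, A2 in series = (-1)/(3*s^2 - 2*s - 8)
Step 2 - close the feedback loop around (A1*A2), A3 = (-2)/(6*s^2 - 3*s - 14)
Step 3 - reduce the series chain [(A1*A2)/(1+(A1*A2)*A3)], A4, A5 = (-2*s - 4)/(6*s^3 - 9*s^2 - 11*s + 14)
The result of step 3 is T(s) in lowest terms. Its denominator has leading coefficient 6; dividing the denominator through by 6 makes it monic.

Therefore the answer is s^3 - 3*s^2/2 - 11*s/6 + 7/3.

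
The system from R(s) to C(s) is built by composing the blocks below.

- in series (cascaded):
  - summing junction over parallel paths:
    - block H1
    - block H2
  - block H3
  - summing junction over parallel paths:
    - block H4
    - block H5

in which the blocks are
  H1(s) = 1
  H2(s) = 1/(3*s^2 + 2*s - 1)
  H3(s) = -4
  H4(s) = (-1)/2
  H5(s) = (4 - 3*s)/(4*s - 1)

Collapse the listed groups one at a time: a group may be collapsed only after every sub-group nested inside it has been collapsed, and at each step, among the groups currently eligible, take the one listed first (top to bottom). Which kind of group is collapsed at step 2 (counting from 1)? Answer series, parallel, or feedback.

Step 1 - parallel reduction of H1, H2
Step 2 - sum the parallel branches H4, H5
Step 3 - reduce the series chain (H1+H2), H3, (H4+H5)
The group at step 2 is a parallel group.

Therefore the answer is parallel.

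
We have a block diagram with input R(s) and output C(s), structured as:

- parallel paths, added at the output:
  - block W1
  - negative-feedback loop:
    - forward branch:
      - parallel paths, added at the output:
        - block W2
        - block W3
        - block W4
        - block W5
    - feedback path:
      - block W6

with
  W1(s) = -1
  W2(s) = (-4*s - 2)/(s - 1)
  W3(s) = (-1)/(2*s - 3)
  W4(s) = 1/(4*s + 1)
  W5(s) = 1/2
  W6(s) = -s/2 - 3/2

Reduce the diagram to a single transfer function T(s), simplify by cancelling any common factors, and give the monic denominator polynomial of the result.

Step 1 - sum the parallel branches W2, W3, W4, W5 gives (-56*s^3 + 26*s^2 + 67*s + 23)/(16*s^3 - 36*s^2 + 14*s + 6)
Step 2 - reduce the feedback loop with forward (W2+W3+W4+W5) and return W6 gives (-112*s^3 + 52*s^2 + 134*s + 46)/(56*s^4 + 174*s^3 - 217*s^2 - 196*s - 57)
Step 3 - sum the parallel branches W1, [(W2+W3+W4+W5)/(1+(W2+W3+W4+W5)*W6)] gives (-56*s^4 - 286*s^3 + 269*s^2 + 330*s + 103)/(56*s^4 + 174*s^3 - 217*s^2 - 196*s - 57)
Step 3 gives the fully reduced T(s), with no common factor left to cancel. The denominator's leading coefficient is 56, so divide each of its coefficients by 56 to get the monic form.

Hence the answer: s^4 + 87*s^3/28 - 31*s^2/8 - 7*s/2 - 57/56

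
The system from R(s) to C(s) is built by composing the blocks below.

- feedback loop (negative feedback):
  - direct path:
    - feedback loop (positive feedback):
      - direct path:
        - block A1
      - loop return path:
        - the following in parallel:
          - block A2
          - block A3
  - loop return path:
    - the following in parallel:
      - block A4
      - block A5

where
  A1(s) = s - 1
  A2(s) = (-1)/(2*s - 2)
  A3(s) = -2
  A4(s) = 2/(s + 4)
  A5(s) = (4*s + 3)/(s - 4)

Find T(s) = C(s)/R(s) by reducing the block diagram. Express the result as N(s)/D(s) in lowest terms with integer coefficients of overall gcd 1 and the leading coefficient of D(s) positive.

(1) parallel reduction of A2, A3, giving (3 - 4*s)/(2*s - 2)
(2) collapse the loop (A1 forward, (A2+A3) return), giving (2*s - 2)/(4*s - 1)
(3) parallel reduction of A4, A5, giving (4*s^2 + 21*s + 4)/(s^2 - 16)
(4) close the feedback loop around [A1/(1-A1*(A2+A3))], (A4+A5), which is the overall transfer function T(s) = C(s)/R(s) in lowest terms

Hence the answer: (2*s^3 - 2*s^2 - 32*s + 32)/(12*s^3 + 33*s^2 - 98*s + 8)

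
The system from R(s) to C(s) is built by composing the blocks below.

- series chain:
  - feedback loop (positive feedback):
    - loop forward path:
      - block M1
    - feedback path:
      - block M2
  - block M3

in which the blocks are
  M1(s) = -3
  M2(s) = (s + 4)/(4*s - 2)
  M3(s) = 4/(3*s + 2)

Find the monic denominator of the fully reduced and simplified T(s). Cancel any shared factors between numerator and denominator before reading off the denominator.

1. close the feedback loop around M1, M2 -> (6 - 12*s)/(7*s + 10)
2. combine [M1/(1-M1*M2)], M3 in series -> (24 - 48*s)/(21*s^2 + 44*s + 20)
That last expression is T(s), already simplified. Scaling its denominator by 1/21 (the reciprocal of the leading coefficient) yields the monic denominator.

Hence the answer: s^2 + 44*s/21 + 20/21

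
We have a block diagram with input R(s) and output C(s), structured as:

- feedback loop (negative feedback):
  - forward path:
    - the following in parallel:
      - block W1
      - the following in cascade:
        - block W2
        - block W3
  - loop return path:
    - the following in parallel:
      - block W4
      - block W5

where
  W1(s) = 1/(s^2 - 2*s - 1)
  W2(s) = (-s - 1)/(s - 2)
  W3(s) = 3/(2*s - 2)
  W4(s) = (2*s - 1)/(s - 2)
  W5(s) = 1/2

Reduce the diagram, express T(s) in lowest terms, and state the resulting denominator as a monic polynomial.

1. multiply W2, W3 (series); result (-3*s - 3)/(2*s^2 - 6*s + 4)
2. add W1, (W2*W3) (parallel); result (-3*s^3 + 5*s^2 + 3*s + 7)/(2*s^4 - 10*s^3 + 14*s^2 - 2*s - 4)
3. add W4, W5 (parallel); result (5*s - 4)/(2*s - 4)
4. feedback reduction of (W1+(W2*W3)), (W4+W5); result (-6*s^4 + 22*s^3 - 14*s^2 + 2*s - 28)/(4*s^5 - 43*s^4 + 105*s^3 - 65*s^2 + 23*s - 12)
No further cancellation is possible in the step-4 result, so that is T(s). Its denominator becomes monic after dividing by the leading coefficient 4.

Hence the answer: s^5 - 43*s^4/4 + 105*s^3/4 - 65*s^2/4 + 23*s/4 - 3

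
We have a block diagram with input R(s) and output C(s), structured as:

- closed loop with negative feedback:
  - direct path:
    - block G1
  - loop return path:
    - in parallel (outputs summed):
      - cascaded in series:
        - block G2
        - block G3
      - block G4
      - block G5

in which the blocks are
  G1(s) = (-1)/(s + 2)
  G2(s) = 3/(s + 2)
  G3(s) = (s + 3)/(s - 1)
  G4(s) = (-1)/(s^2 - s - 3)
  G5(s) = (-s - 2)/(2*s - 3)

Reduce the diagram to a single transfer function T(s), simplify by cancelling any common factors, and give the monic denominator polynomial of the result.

Reducing step by step:

Step 1 - reduce the series chain G2, G3 -> (3*s + 9)/(s^2 + s - 2)
Step 2 - combine (G2*G3), G4, G5 in parallel -> (-s^5 + 4*s^4 + 7*s^3 - 40*s^2 + 3*s + 63)/(2*s^5 - 3*s^4 - 12*s^3 + 16*s^2 + 15*s - 18)
Step 3 - close the feedback loop around G1, ((G2*G3)+G4+G5) -> (-2*s^5 + 3*s^4 + 12*s^3 - 16*s^2 - 15*s + 18)/(2*s^6 + 2*s^5 - 22*s^4 - 15*s^3 + 87*s^2 + 9*s - 99)
That last expression is T(s), already simplified. Scaling its denominator by 1/2 (the reciprocal of the leading coefficient) yields the monic denominator.

Answer: s^6 + s^5 - 11*s^4 - 15*s^3/2 + 87*s^2/2 + 9*s/2 - 99/2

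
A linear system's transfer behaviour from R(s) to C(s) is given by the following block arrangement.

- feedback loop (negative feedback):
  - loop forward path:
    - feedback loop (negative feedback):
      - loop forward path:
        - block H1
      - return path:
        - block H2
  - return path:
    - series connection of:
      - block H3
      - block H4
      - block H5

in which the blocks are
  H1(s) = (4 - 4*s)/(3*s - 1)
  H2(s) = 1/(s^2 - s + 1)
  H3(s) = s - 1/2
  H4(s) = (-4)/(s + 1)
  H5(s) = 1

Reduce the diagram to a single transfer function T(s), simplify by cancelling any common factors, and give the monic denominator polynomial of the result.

First reduce the diagram to T(s).

Step 1. close the feedback loop around H1, H2 gives (-4*s^3 + 8*s^2 - 8*s + 4)/(3*s^3 - 4*s^2 + 3)
Step 2. combine H3, H4, H5 in series gives (2 - 4*s)/(s + 1)
Step 3. feedback reduction of [H1/(1+H1*H2)], (H3*H4*H5) gives (-4*s^4 + 4*s^3 - 4*s + 4)/(19*s^4 - 41*s^3 + 44*s^2 - 29*s + 11)
That last expression is T(s), already simplified. Scaling its denominator by 1/19 (the reciprocal of the leading coefficient) yields the monic denominator.

Answer: s^4 - 41*s^3/19 + 44*s^2/19 - 29*s/19 + 11/19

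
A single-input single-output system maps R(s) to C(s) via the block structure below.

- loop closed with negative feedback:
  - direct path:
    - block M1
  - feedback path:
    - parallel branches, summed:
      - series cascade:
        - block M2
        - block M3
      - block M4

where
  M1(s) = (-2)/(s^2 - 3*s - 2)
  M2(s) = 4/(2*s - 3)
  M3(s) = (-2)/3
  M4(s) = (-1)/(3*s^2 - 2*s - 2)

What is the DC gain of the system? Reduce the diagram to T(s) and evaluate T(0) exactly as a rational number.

Answer: 18/43

Working:
(1) cascade M2, M3; result (-8)/(6*s - 9)
(2) sum the parallel branches (M2*M3), M4; result (-24*s^2 + 10*s + 25)/(18*s^3 - 39*s^2 + 6*s + 18)
(3) collapse the loop (M1 forward, ((M2*M3)+M4) return); result (-36*s^3 + 78*s^2 - 12*s - 36)/(18*s^5 - 93*s^4 + 87*s^3 + 126*s^2 - 86*s - 86)
DC gain: substitute s = 0 into T(s) from step 3: T(0) = -36/(-86) = 18/43.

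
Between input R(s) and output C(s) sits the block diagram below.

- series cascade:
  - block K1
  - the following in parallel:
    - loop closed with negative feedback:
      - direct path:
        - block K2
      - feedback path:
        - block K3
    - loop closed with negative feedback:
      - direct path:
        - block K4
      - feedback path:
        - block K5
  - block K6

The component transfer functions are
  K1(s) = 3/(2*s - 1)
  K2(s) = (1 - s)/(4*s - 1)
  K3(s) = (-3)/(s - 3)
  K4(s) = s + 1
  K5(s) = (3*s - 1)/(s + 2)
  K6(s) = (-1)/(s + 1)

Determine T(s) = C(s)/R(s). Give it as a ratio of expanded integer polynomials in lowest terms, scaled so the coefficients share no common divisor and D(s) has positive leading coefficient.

The answer is (-3*s^4 - 33*s^3 + 60*s^2 + 75*s + 9)/(24*s^6 - 24*s^5 - 82*s^4 - 28*s^3 + 16*s^2 + 10*s).

Reasoning:
1. reduce the feedback loop with forward K2 and return K3; result (-s^2 + 4*s - 3)/(4*s^2 - 10*s)
2. feedback reduction of K4, K5; result (s^2 + 3*s + 2)/(3*s^2 + 3*s + 1)
3. parallel reduction of [K2/(1+K2*K3)], [K4/(1+K4*K5)]; result (s^4 + 11*s^3 - 20*s^2 - 25*s - 3)/(12*s^4 - 18*s^3 - 26*s^2 - 10*s)
4. combine K1, ([K2/(1+K2*K3)]+[K4/(1+K4*K5)]), K6 in series: this yields T(s), and no further normalization is needed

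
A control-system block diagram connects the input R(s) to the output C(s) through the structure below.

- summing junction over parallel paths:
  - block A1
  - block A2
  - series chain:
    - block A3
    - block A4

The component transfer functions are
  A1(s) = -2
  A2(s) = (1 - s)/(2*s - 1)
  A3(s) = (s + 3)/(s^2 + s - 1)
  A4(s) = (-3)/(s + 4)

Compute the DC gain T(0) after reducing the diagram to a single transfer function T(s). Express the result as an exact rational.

Reducing step by step:

Step 1 - cascade A3, A4, giving (-3*s - 9)/(s^3 + 5*s^2 + 3*s - 4)
Step 2 - add A1, A2, (A3*A4) (parallel), giving (-5*s^4 - 22*s^3 - 6*s^2 + 14*s - 3)/(2*s^4 + 9*s^3 + s^2 - 11*s + 4)
That last expression is T(s); at s = 0 only the constant terms survive, so T(0) = -3/4.

Answer: -3/4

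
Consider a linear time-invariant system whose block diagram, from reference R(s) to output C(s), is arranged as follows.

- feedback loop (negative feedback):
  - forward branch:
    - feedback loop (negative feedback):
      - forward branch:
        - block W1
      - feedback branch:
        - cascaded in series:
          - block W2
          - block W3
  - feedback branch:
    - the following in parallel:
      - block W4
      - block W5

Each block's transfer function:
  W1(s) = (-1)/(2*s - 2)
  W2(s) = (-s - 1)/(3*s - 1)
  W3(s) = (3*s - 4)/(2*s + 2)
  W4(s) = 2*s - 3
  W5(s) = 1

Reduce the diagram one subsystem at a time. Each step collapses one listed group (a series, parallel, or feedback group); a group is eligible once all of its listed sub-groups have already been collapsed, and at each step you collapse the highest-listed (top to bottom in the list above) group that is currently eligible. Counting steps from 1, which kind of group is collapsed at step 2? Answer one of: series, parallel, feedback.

Answer: feedback

Working:
[1] cascade W2, W3
[2] feedback reduction of W1, (W2*W3)
[3] reduce the parallel group W4, W5
[4] close the feedback loop around [W1/(1+W1*(W2*W3))], (W4+W5)
Step 2 collapses a feedback group.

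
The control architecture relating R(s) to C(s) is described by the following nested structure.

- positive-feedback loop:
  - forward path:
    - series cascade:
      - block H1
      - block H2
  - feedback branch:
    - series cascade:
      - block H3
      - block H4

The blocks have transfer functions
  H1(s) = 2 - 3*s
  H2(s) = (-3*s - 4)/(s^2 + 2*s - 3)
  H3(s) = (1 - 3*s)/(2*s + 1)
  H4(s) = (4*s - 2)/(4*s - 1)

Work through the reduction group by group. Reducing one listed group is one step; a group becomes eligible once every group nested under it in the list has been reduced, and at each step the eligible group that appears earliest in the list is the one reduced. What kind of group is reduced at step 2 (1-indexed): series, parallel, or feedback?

[1] multiply H1, H2 (series)
[2] cascade H3, H4
[3] close the feedback loop around (H1*H2), (H3*H4)
At step 2 the group reduced is series.

Final answer: series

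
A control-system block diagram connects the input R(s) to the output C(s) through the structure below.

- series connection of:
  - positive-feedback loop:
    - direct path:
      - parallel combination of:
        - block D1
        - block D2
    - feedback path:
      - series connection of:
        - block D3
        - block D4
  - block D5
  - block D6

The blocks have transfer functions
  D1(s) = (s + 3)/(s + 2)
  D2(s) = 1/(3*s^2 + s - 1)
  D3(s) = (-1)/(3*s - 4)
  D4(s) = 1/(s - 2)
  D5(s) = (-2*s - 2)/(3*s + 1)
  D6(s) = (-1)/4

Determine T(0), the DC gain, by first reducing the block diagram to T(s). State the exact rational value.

Answer: 4/17

Working:
Step 1: reduce the parallel group D1, D2 = (3*s^3 + 10*s^2 + 3*s - 1)/(3*s^3 + 7*s^2 + s - 2)
Step 2: cascade D3, D4 = (-1)/(3*s^2 - 10*s + 8)
Step 3: close the feedback loop around (D1+D2), (D3*D4) = (9*s^5 - 67*s^3 + 47*s^2 + 34*s - 8)/(9*s^5 - 9*s^4 - 40*s^3 + 50*s^2 + 31*s - 17)
Step 4: reduce the series chain [(D1+D2)/(1-(D1+D2)*(D3*D4))], D5, D6 = (9*s^6 + 9*s^5 - 67*s^4 - 20*s^3 + 81*s^2 + 26*s - 8)/(54*s^6 - 36*s^5 - 258*s^4 + 220*s^3 + 286*s^2 - 40*s - 34)
That last expression is T(s); at s = 0 only the constant terms survive, so T(0) = -8/(-34) = 4/17.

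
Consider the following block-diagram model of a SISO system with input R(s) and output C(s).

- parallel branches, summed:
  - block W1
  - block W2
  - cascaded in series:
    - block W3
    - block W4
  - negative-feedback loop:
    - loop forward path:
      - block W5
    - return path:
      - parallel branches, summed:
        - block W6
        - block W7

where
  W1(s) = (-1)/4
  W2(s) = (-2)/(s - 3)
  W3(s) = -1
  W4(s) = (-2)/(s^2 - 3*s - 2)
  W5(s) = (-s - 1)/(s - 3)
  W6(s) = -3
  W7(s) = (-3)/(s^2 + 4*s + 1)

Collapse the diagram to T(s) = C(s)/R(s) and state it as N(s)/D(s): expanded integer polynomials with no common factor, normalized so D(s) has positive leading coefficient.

Step 1 - combine W3, W4 in series gives 2/(s^2 - 3*s - 2)
Step 2 - combine W6, W7 in parallel gives (-3*s^2 - 12*s - 6)/(s^2 + 4*s + 1)
Step 3 - close the feedback loop around W5, (W6+W7) gives (-s^3 - 5*s^2 - 5*s - 1)/(4*s^3 + 16*s^2 + 7*s + 3)
Step 4 - parallel reduction of W1, W2, (W3*W4), [W5/(1+W5*(W6+W7))], giving the overall T(s)

Hence the answer: (-8*s^6 - 20*s^5 + 133*s^4 + 279*s^3 - 291*s^2 - 171*s - 66)/(16*s^6 - 32*s^5 - 244*s^4 + 388*s^3 + 508*s^2 + 252*s + 72)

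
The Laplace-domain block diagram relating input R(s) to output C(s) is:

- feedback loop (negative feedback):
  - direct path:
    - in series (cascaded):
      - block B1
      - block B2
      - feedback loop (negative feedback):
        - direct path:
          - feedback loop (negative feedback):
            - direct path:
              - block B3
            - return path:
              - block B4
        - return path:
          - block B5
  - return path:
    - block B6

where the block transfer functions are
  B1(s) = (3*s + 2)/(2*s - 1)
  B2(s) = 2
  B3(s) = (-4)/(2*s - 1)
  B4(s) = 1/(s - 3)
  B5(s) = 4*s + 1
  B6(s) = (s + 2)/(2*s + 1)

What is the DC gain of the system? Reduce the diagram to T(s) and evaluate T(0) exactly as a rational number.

Step 1: apply the feedback formula to B3, B4, giving (12 - 4*s)/(2*s^2 - 7*s - 1)
Step 2: feedback reduction of [B3/(1+B3*B4)], B5, giving (4*s - 12)/(14*s^2 - 37*s - 11)
Step 3: reduce the series chain B1, B2, [[B3/(1+B3*B4)]/(1+[B3/(1+B3*B4)]*B5)], giving (24*s^2 - 56*s - 48)/(28*s^3 - 88*s^2 + 15*s + 11)
Step 4: apply the feedback formula to (B1*B2*[[B3/(1+B3*B4)]/(1+[B3/(1+B3*B4)]*B5)]), B6, giving (48*s^3 - 88*s^2 - 152*s - 48)/(56*s^4 - 124*s^3 - 66*s^2 - 123*s - 85)
That last expression is T(s); at s = 0 only the constant terms survive, so T(0) = -48/(-85) = 48/85.

Answer: 48/85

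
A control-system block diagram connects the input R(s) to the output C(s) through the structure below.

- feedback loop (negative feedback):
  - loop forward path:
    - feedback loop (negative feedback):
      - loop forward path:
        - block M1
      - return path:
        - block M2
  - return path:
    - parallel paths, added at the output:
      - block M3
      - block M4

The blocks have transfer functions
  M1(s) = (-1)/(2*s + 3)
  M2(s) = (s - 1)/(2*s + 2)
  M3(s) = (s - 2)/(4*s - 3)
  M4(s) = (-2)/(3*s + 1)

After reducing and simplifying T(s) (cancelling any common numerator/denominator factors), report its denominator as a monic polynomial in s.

First reduce the diagram to T(s).

Step 1: apply the feedback formula to M1, M2 gives (-2*s - 2)/(4*s^2 + 9*s + 7)
Step 2: reduce the parallel group M3, M4 gives (3*s^2 - 13*s + 4)/(12*s^2 - 5*s - 3)
Step 3: apply the feedback formula to [M1/(1+M1*M2)], (M3+M4) gives (-24*s^3 - 14*s^2 + 16*s + 6)/(48*s^4 + 82*s^3 + 47*s^2 - 44*s - 29)
That last expression is T(s), already simplified. Scaling its denominator by 1/48 (the reciprocal of the leading coefficient) yields the monic denominator.

Answer: s^4 + 41*s^3/24 + 47*s^2/48 - 11*s/12 - 29/48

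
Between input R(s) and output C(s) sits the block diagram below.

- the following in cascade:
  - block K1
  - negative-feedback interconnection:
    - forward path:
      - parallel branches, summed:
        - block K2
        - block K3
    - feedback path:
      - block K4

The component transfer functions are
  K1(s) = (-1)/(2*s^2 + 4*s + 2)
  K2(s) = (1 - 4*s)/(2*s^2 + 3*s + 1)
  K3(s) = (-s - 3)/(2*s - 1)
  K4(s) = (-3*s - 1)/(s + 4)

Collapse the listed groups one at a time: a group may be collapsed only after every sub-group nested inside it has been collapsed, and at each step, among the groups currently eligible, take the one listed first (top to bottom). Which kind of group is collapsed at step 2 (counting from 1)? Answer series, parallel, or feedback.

[1] add K2, K3 (parallel)
[2] apply the feedback formula to (K2+K3), K4
[3] series reduction of K1, [(K2+K3)/(1+(K2+K3)*K4)]
The group at step 2 is a feedback group.

Final answer: feedback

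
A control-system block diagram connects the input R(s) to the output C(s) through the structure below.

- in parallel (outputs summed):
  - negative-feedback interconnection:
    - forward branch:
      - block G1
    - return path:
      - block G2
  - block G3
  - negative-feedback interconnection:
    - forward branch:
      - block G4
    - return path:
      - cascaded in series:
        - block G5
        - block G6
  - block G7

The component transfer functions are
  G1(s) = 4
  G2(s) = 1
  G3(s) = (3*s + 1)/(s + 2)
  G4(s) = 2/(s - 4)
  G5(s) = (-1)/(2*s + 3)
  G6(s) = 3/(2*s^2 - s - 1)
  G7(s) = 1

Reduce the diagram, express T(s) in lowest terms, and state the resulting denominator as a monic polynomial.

First reduce the diagram to T(s).

1. feedback reduction of G1, G2; result 4/5
2. cascade G5, G6; result (-3)/(4*s^3 + 4*s^2 - 5*s - 3)
3. apply the feedback formula to G4, (G5*G6); result (8*s^3 + 8*s^2 - 10*s - 6)/(4*s^4 - 12*s^3 - 21*s^2 + 17*s + 6)
4. add [G1/(1+G1*G2)], G3, [G4/(1+G4*(G5*G6))], G7 (parallel); result (96*s^5 - 156*s^4 - 660*s^3 - 45*s^2 + 405*s + 78)/(20*s^5 - 20*s^4 - 225*s^3 - 125*s^2 + 200*s + 60)
T(s) is the step-4 result (common factors already cancelled). Leading coefficient of the denominator: 20. Divide through by 20 for the monic polynomial.

Answer: s^5 - s^4 - 45*s^3/4 - 25*s^2/4 + 10*s + 3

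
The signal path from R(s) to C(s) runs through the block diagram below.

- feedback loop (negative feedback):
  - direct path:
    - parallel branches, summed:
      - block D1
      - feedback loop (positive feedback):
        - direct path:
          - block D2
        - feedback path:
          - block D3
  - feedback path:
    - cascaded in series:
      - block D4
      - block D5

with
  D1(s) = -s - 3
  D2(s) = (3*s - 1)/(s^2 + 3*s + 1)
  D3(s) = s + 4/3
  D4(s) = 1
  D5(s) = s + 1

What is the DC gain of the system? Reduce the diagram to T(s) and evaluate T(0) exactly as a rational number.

Step 1 - feedback reduction of D2, D3: (3 - 9*s)/(6*s^2 - 7)
Step 2 - sum the parallel branches D1, [D2/(1-D2*D3)]: (-6*s^3 - 18*s^2 - 2*s + 24)/(6*s^2 - 7)
Step 3 - reduce the series chain D4, D5: s + 1
Step 4 - apply the feedback formula to (D1+[D2/(1-D2*D3)]), (D4*D5): (6*s^3 + 18*s^2 + 2*s - 24)/(6*s^4 + 24*s^3 + 14*s^2 - 22*s - 17)
DC gain: substitute s = 0 into T(s) from step 4: T(0) = -24/(-17) = 24/17.

Hence the answer: 24/17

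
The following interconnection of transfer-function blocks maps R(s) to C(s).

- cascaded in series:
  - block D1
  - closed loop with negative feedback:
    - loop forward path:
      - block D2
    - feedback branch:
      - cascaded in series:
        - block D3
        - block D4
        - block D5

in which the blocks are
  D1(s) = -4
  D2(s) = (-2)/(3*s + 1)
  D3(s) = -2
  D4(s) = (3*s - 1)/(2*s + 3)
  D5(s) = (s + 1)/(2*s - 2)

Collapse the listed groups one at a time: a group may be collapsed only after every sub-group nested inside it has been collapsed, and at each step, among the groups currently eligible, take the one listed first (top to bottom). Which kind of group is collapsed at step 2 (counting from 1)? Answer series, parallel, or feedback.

Step 1. cascade D3, D4, D5
Step 2. close the feedback loop around D2, (D3*D4*D5)
Step 3. reduce the series chain D1, [D2/(1+D2*(D3*D4*D5))]
At step 2 the group reduced is feedback.

Hence the answer: feedback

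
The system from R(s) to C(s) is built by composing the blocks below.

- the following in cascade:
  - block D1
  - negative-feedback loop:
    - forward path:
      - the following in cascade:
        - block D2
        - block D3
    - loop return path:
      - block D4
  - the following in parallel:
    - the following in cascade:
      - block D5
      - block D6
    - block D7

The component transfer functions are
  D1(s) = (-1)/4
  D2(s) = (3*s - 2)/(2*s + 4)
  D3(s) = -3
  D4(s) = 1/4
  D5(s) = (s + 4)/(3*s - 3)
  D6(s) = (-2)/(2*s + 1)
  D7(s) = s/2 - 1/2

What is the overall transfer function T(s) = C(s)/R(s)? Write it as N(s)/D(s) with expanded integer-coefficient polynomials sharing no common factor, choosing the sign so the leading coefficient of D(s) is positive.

The answer is (-18*s^4 + 39*s^3 - 6*s^2 + 31*s - 26)/(4*s^3 - 90*s^2 + 42*s + 44).

Reasoning:
Step 1: cascade D2, D3 gives (6 - 9*s)/(2*s + 4)
Step 2: feedback reduction of (D2*D3), D4 gives (36*s - 24)/(s - 22)
Step 3: combine D5, D6 in series gives (-2*s - 8)/(6*s^2 - 3*s - 3)
Step 4: add (D5*D6), D7 (parallel) gives (6*s^3 - 9*s^2 - 4*s - 13)/(12*s^2 - 6*s - 6)
Step 5: multiply D1, [(D2*D3)/(1+(D2*D3)*D4)], ((D5*D6)+D7) (series); the result is T(s) itself (integer coefficients, no common factor, positive leading denominator coefficient)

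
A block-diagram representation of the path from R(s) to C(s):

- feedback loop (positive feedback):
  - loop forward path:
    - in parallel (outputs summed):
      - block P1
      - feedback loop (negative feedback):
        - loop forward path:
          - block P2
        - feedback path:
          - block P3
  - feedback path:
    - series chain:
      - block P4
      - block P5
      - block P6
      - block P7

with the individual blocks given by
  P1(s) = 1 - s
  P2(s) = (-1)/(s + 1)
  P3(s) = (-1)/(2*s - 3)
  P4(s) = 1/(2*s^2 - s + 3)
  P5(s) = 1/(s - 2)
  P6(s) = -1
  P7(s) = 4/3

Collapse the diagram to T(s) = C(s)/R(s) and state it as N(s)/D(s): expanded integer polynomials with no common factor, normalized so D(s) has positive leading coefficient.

Step 1. collapse the loop (P2 forward, P3 return), giving (3 - 2*s)/(2*s^2 - s - 2)
Step 2. add P1, [P2/(1+P2*P3)] (parallel), giving (-2*s^3 + 3*s^2 - s + 1)/(2*s^2 - s - 2)
Step 3. series reduction of P4, P5, P6, P7, giving (-4)/(6*s^3 - 15*s^2 + 15*s - 18)
Step 4. feedback reduction of (P1+[P2/(1+P2*P3)]), (P4*P5*P6*P7) - this is the overall T(s), already in the required normalized form

Therefore the answer is (-12*s^6 + 48*s^5 - 81*s^4 + 102*s^3 - 84*s^2 + 33*s - 18)/(12*s^5 - 36*s^4 + 25*s^3 - 9*s^2 - 16*s + 40).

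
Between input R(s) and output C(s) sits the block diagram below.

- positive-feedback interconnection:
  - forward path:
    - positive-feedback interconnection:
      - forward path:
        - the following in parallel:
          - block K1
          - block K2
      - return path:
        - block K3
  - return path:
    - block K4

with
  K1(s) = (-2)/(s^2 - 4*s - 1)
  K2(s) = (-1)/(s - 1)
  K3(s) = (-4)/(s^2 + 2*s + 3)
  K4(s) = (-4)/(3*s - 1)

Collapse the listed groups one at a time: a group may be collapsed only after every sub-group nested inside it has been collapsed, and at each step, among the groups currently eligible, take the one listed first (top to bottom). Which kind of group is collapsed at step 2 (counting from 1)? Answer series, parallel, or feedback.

The answer is feedback.

Reasoning:
Step 1. add K1, K2 (parallel)
Step 2. reduce the feedback loop with forward (K1+K2) and return K3
Step 3. reduce the feedback loop with forward [(K1+K2)/(1-(K1+K2)*K3)] and return K4
Step 2 collapses a feedback group.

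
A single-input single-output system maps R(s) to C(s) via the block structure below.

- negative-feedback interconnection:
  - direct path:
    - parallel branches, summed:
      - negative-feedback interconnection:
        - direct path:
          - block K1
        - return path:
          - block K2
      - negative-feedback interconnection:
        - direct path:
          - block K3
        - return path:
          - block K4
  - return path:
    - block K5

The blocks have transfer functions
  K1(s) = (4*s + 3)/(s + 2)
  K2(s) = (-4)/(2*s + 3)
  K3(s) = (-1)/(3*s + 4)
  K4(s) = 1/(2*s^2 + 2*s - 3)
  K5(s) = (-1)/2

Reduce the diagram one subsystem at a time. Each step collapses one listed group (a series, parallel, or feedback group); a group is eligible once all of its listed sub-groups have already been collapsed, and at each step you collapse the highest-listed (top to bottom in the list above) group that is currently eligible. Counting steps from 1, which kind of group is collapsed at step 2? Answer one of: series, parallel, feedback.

The answer is feedback.

Reasoning:
Step 1 - reduce the feedback loop with forward K1 and return K2
Step 2 - close the feedback loop around K3, K4
Step 3 - parallel reduction of [K1/(1+K1*K2)], [K3/(1+K3*K4)]
Step 4 - feedback reduction of ([K1/(1+K1*K2)]+[K3/(1+K3*K4)]), K5
Step 2 collapses a feedback group.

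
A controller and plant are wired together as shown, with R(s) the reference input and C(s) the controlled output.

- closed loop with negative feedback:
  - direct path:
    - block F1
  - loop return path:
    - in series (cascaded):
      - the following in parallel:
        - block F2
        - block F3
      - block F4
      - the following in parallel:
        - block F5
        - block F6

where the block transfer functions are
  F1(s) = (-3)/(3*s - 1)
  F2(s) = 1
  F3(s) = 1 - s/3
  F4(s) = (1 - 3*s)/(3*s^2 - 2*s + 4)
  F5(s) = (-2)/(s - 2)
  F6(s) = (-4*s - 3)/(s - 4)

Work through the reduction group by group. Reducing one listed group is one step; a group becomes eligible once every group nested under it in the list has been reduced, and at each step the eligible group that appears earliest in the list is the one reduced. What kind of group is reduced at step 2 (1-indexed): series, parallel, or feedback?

Step 1. combine F2, F3 in parallel
Step 2. reduce the parallel group F5, F6
Step 3. reduce the series chain (F2+F3), F4, (F5+F6)
Step 4. apply the feedback formula to F1, ((F2+F3)*F4*(F5+F6))
Step 2: parallel.

Final answer: parallel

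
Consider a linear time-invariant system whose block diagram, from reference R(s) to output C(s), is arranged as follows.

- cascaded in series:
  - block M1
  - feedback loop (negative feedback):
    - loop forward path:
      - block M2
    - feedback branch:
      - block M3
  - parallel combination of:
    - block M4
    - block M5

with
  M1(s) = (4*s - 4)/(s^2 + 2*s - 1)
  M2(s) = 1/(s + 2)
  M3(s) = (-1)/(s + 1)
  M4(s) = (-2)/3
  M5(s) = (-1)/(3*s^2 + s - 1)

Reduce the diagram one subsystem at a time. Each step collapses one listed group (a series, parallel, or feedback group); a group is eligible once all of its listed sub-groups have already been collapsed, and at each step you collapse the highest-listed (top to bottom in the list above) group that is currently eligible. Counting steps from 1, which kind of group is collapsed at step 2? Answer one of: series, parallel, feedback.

Answer: parallel

Working:
Step 1. apply the feedback formula to M2, M3
Step 2. parallel reduction of M4, M5
Step 3. reduce the series chain M1, [M2/(1+M2*M3)], (M4+M5)
The group at step 2 is a parallel group.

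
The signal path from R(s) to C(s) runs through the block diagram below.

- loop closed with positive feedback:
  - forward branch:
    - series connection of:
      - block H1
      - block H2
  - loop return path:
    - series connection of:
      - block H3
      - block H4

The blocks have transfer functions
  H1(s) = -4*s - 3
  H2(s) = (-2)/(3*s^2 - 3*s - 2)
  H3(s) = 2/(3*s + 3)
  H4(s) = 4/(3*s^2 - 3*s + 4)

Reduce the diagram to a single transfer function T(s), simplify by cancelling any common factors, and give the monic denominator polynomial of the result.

[1] combine H1, H2 in series: (8*s + 6)/(3*s^2 - 3*s - 2)
[2] series reduction of H3, H4: 8/(9*s^3 + 3*s + 12)
[3] apply the feedback formula to (H1*H2), (H3*H4): (72*s^4 + 54*s^3 + 24*s^2 + 114*s + 72)/(27*s^5 - 27*s^4 - 9*s^3 + 27*s^2 - 106*s - 72)
Step 3 gives the fully reduced T(s), with no common factor left to cancel. The denominator's leading coefficient is 27, so divide each of its coefficients by 27 to get the monic form.

Hence the answer: s^5 - s^4 - s^3/3 + s^2 - 106*s/27 - 8/3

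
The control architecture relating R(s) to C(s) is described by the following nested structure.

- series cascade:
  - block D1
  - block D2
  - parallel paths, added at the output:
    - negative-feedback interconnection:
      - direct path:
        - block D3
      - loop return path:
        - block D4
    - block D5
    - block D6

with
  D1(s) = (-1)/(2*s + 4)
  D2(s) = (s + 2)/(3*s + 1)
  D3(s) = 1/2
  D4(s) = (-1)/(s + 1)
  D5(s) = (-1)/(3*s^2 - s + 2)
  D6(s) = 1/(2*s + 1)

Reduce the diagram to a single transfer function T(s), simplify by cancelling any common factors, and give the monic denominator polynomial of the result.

Step 1. feedback reduction of D3, D4; result (s + 1)/(2*s + 1)
Step 2. combine [D3/(1+D3*D4)], D5, D6 in parallel; result (3*s^3 + 5*s^2 - 2*s + 3)/(6*s^3 + s^2 + 3*s + 2)
Step 3. reduce the series chain D1, D2, ([D3/(1+D3*D4)]+D5+D6); result (-3*s^3 - 5*s^2 + 2*s - 3)/(36*s^4 + 18*s^3 + 20*s^2 + 18*s + 4)
Step 3 gives the fully reduced T(s), with no common factor left to cancel. The denominator's leading coefficient is 36, so divide each of its coefficients by 36 to get the monic form.

Therefore the answer is s^4 + s^3/2 + 5*s^2/9 + s/2 + 1/9.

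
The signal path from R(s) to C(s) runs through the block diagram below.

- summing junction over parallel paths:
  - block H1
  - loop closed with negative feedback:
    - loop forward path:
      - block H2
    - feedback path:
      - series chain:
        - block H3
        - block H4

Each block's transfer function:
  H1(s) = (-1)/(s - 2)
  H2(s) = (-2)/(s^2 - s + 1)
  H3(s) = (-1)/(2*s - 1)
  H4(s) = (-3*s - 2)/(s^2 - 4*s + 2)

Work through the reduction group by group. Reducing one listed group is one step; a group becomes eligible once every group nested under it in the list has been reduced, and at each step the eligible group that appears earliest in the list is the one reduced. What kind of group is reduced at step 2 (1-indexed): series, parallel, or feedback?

(1) cascade H3, H4
(2) collapse the loop (H2 forward, (H3*H4) return)
(3) parallel reduction of H1, [H2/(1+H2*(H3*H4))]
Step 2: feedback.

Therefore the answer is feedback.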